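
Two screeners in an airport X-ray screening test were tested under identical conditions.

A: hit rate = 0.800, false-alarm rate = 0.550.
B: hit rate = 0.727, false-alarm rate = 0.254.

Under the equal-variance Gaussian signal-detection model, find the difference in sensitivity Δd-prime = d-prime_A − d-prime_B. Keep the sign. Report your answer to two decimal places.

A: z(0.800) = 0.842, z(0.550) = 0.126, d' = 0.716
B: z(0.727) = 0.604, z(0.254) = -0.662, d' = 1.266
Δd' = d'_A − d'_B = 0.716 − 1.266 = -0.550
B has the higher sensitivity.

Δd-prime = -0.55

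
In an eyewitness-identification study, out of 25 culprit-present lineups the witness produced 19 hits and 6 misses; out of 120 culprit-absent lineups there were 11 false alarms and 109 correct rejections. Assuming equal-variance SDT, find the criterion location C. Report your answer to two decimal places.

C = 0.31

H = 19/25 = 0.7600
FA = 11/120 = 0.0917
z(H) = z(0.7600) = 0.706
z(FA) = z(0.0917) = -1.330
c = −½·[z(H) + z(FA)] = −0.5 × (0.706 + (-1.330)) = 0.312
c > 0: the witness has a conservative response bias.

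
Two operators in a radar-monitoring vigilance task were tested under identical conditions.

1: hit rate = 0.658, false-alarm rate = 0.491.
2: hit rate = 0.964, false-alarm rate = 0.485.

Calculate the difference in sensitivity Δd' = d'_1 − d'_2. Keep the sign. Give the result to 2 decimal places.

1: z(0.658) = 0.407, z(0.491) = -0.023, d' = 0.430
2: z(0.964) = 1.799, z(0.485) = -0.038, d' = 1.837
Δd' = d'_1 − d'_2 = 0.430 − 1.837 = -1.407
2 has the higher sensitivity.

Δd' = -1.41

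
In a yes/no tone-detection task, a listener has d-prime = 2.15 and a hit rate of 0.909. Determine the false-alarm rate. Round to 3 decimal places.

z(hit rate) = z(0.909) = 1.3346
z(FA) = z(H) − d' = 1.3346 − 2.15 = -0.8154
false-alarm rate = Φ(-0.8154) = 0.2074

false-alarm rate = 0.207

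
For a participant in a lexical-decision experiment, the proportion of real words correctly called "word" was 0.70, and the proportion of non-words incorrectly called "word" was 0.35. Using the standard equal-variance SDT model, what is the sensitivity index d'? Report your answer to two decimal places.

Φ⁻¹(0.70) = 0.5244, Φ⁻¹(0.35) = -0.3853
d' = z(H) − z(FA) = 0.5244 − (-0.3853) = 0.9097

d' = 0.91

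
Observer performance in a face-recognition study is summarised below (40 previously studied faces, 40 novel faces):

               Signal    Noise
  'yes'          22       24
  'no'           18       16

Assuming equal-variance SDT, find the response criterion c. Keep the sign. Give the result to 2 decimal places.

H = 22/40 = 0.5500
FA = 24/40 = 0.6000
Φ⁻¹(H) = 0.126
Φ⁻¹(FA) = 0.253
c = −½·[z(H) + z(FA)] = −0.5 × (0.126 + 0.253) = -0.1895
c < 0: the observer has a liberal response bias.

c = -0.19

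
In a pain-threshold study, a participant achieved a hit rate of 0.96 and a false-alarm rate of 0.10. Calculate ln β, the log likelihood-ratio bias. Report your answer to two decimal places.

ln β = -0.71

z(H) = 1.751
z(FA) = -1.282
ln β = −½·[z(H)² − z(FA)²] = −0.5 × (3.066 − 1.644) = -0.711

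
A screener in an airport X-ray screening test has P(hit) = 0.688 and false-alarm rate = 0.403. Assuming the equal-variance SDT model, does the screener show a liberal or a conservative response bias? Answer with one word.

z(H) = 0.490, z(FA) = -0.246
c = −½·(z(H) + z(FA)) = -0.122
c < 0 → liberal criterion (biased toward responding “yes”).

liberal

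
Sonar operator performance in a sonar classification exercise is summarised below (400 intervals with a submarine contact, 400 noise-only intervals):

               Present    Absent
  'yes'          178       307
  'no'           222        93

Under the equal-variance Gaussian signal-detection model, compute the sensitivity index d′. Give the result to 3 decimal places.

H = 178/400 = 0.4450
FA = 307/400 = 0.7675
z(H) = -0.1383
z(FA) = 0.7306
d' = z(H) − z(FA) = -0.1383 − 0.7306 = -0.8689

d′ = -0.869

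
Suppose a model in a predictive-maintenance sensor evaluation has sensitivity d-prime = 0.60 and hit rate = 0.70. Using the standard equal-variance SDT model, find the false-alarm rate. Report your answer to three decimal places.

false-alarm rate = 0.470

z(hit rate) = z(0.70) = 0.5244
z(FA) = z(H) − d' = 0.5244 − 0.60 = -0.0756
false-alarm rate = Φ(-0.0756) = 0.4699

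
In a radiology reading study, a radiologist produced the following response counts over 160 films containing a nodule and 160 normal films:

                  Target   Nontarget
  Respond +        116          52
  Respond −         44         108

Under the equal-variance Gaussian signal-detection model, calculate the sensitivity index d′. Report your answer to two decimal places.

d′ = 1.05

H = 116/160 = 0.7250
FA = 52/160 = 0.3250
Φ⁻¹(H) = 0.598
Φ⁻¹(FA) = -0.454
d' = z(H) − z(FA) = 0.598 − (-0.454) = 1.052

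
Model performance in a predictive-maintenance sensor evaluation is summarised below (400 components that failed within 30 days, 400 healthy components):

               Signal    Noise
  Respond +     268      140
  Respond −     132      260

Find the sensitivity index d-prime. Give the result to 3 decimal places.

d-prime = 0.825

H = 268/400 = 0.6700
FA = 140/400 = 0.3500
Φ⁻¹(H) = Φ⁻¹(0.6700) = 0.4399
Φ⁻¹(FA) = Φ⁻¹(0.3500) = -0.3853
d' = z(H) − z(FA) = 0.4399 − (-0.3853) = 0.8252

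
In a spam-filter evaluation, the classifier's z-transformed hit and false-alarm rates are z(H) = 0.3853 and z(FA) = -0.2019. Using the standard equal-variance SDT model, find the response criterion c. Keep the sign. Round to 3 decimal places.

c = −½·[z(H) + z(FA)] = −½·(0.3853 + (-0.2019)) = -0.0917

c = -0.092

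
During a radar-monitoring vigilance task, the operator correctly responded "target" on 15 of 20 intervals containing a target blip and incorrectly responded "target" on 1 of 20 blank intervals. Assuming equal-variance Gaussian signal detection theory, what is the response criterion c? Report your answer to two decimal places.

H = 15/20 = 0.7500
FA = 1/20 = 0.0500
z(0.7500) = 0.674, z(0.0500) = -1.645
c = −½·[z(H) + z(FA)] = −0.5 × (0.674 + (-1.645)) = 0.4855
c > 0: the operator has a conservative response bias.

c = 0.49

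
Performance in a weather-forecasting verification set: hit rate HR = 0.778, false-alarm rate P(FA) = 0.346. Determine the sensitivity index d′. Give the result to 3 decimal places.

z(H) = 0.7655
z(FA) = -0.3961
d' = z(H) − z(FA) = 0.7655 − (-0.3961) = 1.1616

d′ = 1.162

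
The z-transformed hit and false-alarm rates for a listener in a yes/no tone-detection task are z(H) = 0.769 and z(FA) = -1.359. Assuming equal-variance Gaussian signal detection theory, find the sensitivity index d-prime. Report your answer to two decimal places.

d' = z(H) − z(FA) = 0.769 − (-1.359) = 2.128

d-prime = 2.13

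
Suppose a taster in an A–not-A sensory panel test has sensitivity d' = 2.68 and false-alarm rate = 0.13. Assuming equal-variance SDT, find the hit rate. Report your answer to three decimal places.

z(false-alarm rate) = z(0.13) = -1.1264
z(H) = z(FA) + d' = -1.1264 + 2.68 = 1.5536
hit rate = Φ(1.5536) = 0.9399

hit rate = 0.940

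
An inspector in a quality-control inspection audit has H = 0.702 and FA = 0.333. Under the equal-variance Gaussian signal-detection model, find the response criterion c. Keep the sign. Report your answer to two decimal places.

z(H) = 0.530
z(FA) = -0.432
c = −½·[z(H) + z(FA)] = −0.5 × (0.530 + (-0.432)) = -0.049

c = -0.05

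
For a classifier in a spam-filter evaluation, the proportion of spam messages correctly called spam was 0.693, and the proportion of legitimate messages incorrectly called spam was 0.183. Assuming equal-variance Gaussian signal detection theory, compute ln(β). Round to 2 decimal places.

ln β = 0.28

Φ⁻¹(H) = 0.504
Φ⁻¹(FA) = -0.904
ln β = −½·[z(H)² − z(FA)²] = −0.5 × (0.254 − 0.817) = 0.2815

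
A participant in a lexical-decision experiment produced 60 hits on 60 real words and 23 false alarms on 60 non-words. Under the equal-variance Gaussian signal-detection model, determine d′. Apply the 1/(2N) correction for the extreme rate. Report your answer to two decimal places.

The hit rate is 60/60 = 1, so apply the 1/(2N) correction: H → 1 − 1/(2·60) = 0.99167.
z(H) = z(0.99167) = 2.394
z(FA) = z(0.38333) = -0.297
d' = 2.394 − (-0.297) = 2.691

d′ = 2.69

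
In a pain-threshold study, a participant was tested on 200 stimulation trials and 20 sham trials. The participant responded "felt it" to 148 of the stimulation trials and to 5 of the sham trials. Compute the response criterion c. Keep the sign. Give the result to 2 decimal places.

H = 148/200 = 0.7400
FA = 5/20 = 0.2500
Φ⁻¹(H) = Φ⁻¹(0.7400) = 0.6433
Φ⁻¹(FA) = Φ⁻¹(0.2500) = -0.6745
c = −½·[z(H) + z(FA)] = −0.5 × (0.6433 + (-0.6745)) = 0.0156
c > 0: the participant has a conservative response bias.

c = 0.02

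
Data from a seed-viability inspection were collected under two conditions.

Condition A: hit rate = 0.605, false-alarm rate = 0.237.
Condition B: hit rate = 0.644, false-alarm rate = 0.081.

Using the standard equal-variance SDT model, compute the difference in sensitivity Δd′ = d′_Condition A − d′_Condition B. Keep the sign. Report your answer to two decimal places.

Δd′ = -0.79

Condition A: z(0.605) = 0.266, z(0.237) = -0.716, d' = 0.982
Condition B: z(0.644) = 0.369, z(0.081) = -1.398, d' = 1.767
Δd' = d'_Condition A − d'_Condition B = 0.982 − 1.767 = -0.785
Condition B has the higher sensitivity.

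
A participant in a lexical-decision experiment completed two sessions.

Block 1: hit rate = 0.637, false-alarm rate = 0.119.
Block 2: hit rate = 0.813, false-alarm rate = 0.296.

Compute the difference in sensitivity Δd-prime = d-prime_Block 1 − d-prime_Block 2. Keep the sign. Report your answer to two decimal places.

Block 1: z(0.637) = 0.350, z(0.119) = -1.180, d' = 1.530
Block 2: z(0.813) = 0.889, z(0.296) = -0.536, d' = 1.425
Δd' = d'_Block 1 − d'_Block 2 = 1.530 − 1.425 = 0.105
Block 1 has the higher sensitivity.

Δd-prime = 0.11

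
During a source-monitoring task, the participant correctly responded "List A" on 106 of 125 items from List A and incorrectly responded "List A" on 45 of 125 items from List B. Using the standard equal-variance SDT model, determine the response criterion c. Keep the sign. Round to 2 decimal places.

c = -0.33

H = 106/125 = 0.8480
FA = 45/125 = 0.3600
z(H) = z(0.8480) = 1.0279
z(FA) = z(0.3600) = -0.3585
c = −½·[z(H) + z(FA)] = −0.5 × (1.0279 + (-0.3585)) = -0.3347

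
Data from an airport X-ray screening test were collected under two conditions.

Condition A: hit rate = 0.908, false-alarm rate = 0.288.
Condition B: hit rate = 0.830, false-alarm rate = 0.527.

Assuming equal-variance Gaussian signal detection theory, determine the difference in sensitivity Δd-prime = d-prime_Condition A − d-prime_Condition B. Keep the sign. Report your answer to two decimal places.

Condition A: z(0.908) = 1.329, z(0.288) = -0.559, d' = 1.888
Condition B: z(0.830) = 0.954, z(0.527) = 0.068, d' = 0.886
Δd' = d'_Condition A − d'_Condition B = 1.888 − 0.886 = 1.002
Condition A has the higher sensitivity.

Δd-prime = 1.00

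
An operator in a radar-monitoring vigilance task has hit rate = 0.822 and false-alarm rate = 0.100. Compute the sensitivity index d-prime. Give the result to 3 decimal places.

z(0.822) = 0.9230, z(0.100) = -1.2816
d' = z(H) − z(FA) = 0.9230 − (-1.2816) = 2.2046

d-prime = 2.205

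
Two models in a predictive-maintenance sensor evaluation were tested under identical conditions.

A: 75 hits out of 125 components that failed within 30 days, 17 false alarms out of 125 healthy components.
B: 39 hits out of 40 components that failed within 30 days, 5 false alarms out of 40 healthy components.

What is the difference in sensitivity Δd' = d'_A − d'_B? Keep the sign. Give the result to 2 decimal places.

A: z(0.6000) = 0.253, z(0.1360) = -1.098, d' = 1.351
B: z(0.9750) = 1.960, z(0.1250) = -1.150, d' = 3.110
Δd' = d'_A − d'_B = 1.351 − 3.110 = -1.759
B has the higher sensitivity.

Δd' = -1.76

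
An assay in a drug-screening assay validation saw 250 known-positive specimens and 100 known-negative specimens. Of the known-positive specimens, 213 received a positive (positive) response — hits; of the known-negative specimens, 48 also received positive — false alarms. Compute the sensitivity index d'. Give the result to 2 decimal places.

d' = 1.10

H = 213/250 = 0.8520
FA = 48/100 = 0.4800
z(H) = z(0.8520) = 1.045
z(FA) = z(0.4800) = -0.050
d' = z(H) − z(FA) = 1.045 − (-0.050) = 1.095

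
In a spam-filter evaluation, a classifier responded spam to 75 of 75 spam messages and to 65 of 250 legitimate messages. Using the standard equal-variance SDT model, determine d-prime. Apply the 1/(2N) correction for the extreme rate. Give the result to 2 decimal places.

The hit rate is 75/75 = 1, so apply the 1/(2N) correction: H → 1 − 1/(2·75) = 0.99333.
z(H) = z(0.99333) = 2.475
z(FA) = z(0.26000) = -0.643
d' = 2.475 − (-0.643) = 3.118

d-prime = 3.12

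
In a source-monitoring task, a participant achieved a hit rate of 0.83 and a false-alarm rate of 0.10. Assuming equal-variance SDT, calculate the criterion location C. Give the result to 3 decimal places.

C = 0.164

z(H) = z(0.83) = 0.9542
z(FA) = z(0.10) = -1.2816
c = −½·[z(H) + z(FA)] = −0.5 × (0.9542 + (-1.2816)) = 0.1637
c > 0: the participant has a conservative response bias.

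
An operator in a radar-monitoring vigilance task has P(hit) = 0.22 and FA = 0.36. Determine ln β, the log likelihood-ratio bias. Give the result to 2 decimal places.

z(H) = z(0.22) = -0.772
z(FA) = z(0.36) = -0.358
ln β = −½·[z(H)² − z(FA)²] = −0.5 × (0.596 − 0.128) = -0.234

ln β = -0.23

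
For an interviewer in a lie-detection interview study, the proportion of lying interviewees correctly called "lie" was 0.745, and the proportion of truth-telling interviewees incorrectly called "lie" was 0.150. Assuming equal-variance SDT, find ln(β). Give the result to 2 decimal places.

z(H) = z(0.745) = 0.659
z(FA) = z(0.150) = -1.036
ln β = −½·[z(H)² − z(FA)²] = −0.5 × (0.434 − 1.073) = 0.3195

ln β = 0.32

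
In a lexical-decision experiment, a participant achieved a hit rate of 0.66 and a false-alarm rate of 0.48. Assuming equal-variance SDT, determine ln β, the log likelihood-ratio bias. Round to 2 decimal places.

Φ⁻¹(H) = 0.412
Φ⁻¹(FA) = -0.050
ln β = −½·[z(H)² − z(FA)²] = −0.5 × (0.170 − 0.003) = -0.0835

ln β = -0.08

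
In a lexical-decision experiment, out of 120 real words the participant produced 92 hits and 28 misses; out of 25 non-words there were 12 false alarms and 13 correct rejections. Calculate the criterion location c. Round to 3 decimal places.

H = 92/120 = 0.7667
FA = 12/25 = 0.4800
Φ⁻¹(H) = Φ⁻¹(0.7667) = 0.7280
Φ⁻¹(FA) = Φ⁻¹(0.4800) = -0.0502
c = −½·[z(H) + z(FA)] = −0.5 × (0.7280 + (-0.0502)) = -0.3389
c < 0: the participant has a liberal response bias.

c = -0.339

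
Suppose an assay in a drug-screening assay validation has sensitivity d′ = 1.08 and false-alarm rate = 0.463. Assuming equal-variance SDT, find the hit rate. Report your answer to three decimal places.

hit rate = 0.838

z(false-alarm rate) = z(0.463) = -0.0929
z(H) = z(FA) + d' = -0.0929 + 1.08 = 0.9871
hit rate = Φ(0.9871) = 0.8382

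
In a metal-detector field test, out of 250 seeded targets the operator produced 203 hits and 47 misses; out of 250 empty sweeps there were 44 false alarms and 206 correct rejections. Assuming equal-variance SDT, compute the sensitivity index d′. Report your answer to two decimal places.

d′ = 1.82

H = 203/250 = 0.8120
FA = 44/250 = 0.1760
z(0.8120) = 0.885, z(0.1760) = -0.931
d' = z(H) − z(FA) = 0.885 − (-0.931) = 1.816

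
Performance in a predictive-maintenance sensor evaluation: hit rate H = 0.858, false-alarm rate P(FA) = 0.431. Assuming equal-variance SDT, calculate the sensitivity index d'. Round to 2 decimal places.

Φ⁻¹(H) = 1.071
Φ⁻¹(FA) = -0.174
d' = z(H) − z(FA) = 1.071 − (-0.174) = 1.245

d' = 1.25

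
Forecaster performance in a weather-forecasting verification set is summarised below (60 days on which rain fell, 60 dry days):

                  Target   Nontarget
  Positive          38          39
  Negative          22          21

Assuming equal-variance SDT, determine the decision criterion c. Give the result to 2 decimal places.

H = 38/60 = 0.6333
FA = 39/60 = 0.6500
z(0.6333) = 0.3406, z(0.6500) = 0.3853
c = −½·[z(H) + z(FA)] = −0.5 × (0.3406 + 0.3853) = -0.36295
c < 0: the forecaster has a liberal response bias.

c = -0.36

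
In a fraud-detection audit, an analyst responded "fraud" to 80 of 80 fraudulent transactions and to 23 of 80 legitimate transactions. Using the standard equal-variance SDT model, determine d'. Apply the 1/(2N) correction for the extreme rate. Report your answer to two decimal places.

The hit rate is 80/80 = 1, so apply the 1/(2N) correction: H → 1 − 1/(2·80) = 0.99375.
z(H) = z(0.99375) = 2.498
z(FA) = z(0.28750) = -0.561
d' = 2.498 − (-0.561) = 3.059

d' = 3.06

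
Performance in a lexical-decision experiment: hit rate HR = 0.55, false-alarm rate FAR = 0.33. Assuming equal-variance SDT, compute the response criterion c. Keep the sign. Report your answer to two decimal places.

z(H) = z(0.55) = 0.126
z(FA) = z(0.33) = -0.440
c = −½·[z(H) + z(FA)] = −0.5 × (0.126 + (-0.440)) = 0.157

c = 0.16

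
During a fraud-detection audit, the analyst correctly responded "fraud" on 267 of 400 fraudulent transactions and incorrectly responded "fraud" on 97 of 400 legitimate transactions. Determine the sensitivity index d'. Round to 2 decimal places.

d' = 1.13

H = 267/400 = 0.6675
FA = 97/400 = 0.2425
z(H) = z(0.6675) = 0.433
z(FA) = z(0.2425) = -0.698
d' = z(H) − z(FA) = 0.433 − (-0.698) = 1.131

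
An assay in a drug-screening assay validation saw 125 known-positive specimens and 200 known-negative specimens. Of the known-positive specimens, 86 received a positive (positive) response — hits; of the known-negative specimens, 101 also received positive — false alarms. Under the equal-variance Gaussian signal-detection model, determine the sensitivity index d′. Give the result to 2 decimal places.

H = 86/125 = 0.6880
FA = 101/200 = 0.5050
z(H) = 0.490
z(FA) = 0.013
d' = z(H) − z(FA) = 0.490 − 0.013 = 0.477

d′ = 0.48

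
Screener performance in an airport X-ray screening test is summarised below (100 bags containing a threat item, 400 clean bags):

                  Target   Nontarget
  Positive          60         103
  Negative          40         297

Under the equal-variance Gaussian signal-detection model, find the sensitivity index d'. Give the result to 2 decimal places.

H = 60/100 = 0.6000
FA = 103/400 = 0.2575
z(H) = 0.2533
z(FA) = -0.6511
d' = z(H) − z(FA) = 0.2533 − (-0.6511) = 0.9044

d' = 0.90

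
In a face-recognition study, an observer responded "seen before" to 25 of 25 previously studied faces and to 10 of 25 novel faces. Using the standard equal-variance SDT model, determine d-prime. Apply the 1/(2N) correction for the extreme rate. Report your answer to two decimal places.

d-prime = 2.31

The hit rate is 25/25 = 1, so apply the 1/(2N) correction: H → 1 − 1/(2·25) = 0.98000.
z(H) = z(0.98000) = 2.054
z(FA) = z(0.40000) = -0.253
d' = 2.054 − (-0.253) = 2.307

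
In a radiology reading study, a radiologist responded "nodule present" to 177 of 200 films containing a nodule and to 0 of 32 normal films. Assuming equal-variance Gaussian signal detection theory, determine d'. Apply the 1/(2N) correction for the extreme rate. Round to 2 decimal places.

The false-alarm rate is 0/32 = 0, so apply the 1/(2N) correction: FA → 1/(2·32) = 0.01562.
z(H) = z(0.88500) = 1.200
z(FA) = z(0.01562) = -2.154
d' = 1.200 − (-2.154) = 3.354

d' = 3.35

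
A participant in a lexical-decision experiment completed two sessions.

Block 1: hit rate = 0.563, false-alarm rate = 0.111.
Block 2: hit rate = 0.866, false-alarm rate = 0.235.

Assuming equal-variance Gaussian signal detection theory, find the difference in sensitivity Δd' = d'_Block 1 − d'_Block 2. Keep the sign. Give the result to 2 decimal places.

Block 1: z(0.563) = 0.159, z(0.111) = -1.221, d' = 1.380
Block 2: z(0.866) = 1.108, z(0.235) = -0.722, d' = 1.830
Δd' = d'_Block 1 − d'_Block 2 = 1.380 − 1.830 = -0.450
Block 2 has the higher sensitivity.

Δd' = -0.45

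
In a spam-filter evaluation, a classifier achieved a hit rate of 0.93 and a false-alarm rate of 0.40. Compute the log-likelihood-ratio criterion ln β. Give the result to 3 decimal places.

Φ⁻¹(H) = Φ⁻¹(0.93) = 1.4758
Φ⁻¹(FA) = Φ⁻¹(0.40) = -0.2533
ln β = −½·[z(H)² − z(FA)²] = −0.5 × (2.1780 − 0.0642) = -1.0569

ln β = -1.057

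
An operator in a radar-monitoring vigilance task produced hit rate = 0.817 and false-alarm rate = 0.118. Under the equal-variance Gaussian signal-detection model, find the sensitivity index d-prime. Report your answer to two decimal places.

d-prime = 2.09

Φ⁻¹(H) = Φ⁻¹(0.817) = 0.9040
Φ⁻¹(FA) = Φ⁻¹(0.118) = -1.1850
d' = z(H) − z(FA) = 0.9040 − (-1.1850) = 2.0890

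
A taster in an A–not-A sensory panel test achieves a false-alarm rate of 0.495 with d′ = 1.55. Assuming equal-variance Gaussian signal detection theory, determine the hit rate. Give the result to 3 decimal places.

hit rate = 0.938

z(false-alarm rate) = z(0.495) = -0.0125
z(H) = z(FA) + d' = -0.0125 + 1.55 = 1.5375
hit rate = Φ(1.5375) = 0.9379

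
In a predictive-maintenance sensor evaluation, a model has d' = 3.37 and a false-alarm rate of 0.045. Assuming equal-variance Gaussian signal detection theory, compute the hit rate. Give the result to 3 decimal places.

z(false-alarm rate) = z(0.045) = -1.6954
z(H) = z(FA) + d' = -1.6954 + 3.37 = 1.6746
hit rate = Φ(1.6746) = 0.9530

hit rate = 0.953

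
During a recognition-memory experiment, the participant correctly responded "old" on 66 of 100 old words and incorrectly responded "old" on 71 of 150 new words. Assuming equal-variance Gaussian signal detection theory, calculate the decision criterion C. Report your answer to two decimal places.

C = -0.17

H = 66/100 = 0.6600
FA = 71/150 = 0.4733
z(H) = z(0.6600) = 0.412
z(FA) = z(0.4733) = -0.067
c = −½·[z(H) + z(FA)] = −0.5 × (0.412 + (-0.067)) = -0.1725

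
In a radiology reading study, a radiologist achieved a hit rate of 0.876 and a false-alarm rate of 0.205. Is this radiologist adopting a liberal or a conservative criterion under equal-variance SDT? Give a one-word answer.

liberal

z(H) = 1.155, z(FA) = -0.824
c = −½·(z(H) + z(FA)) = -0.1655
c < 0 → liberal criterion (biased toward responding “yes”).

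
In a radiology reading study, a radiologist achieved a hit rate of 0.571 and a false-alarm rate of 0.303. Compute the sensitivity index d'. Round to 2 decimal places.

z(H) = 0.1789
z(FA) = -0.5158
d' = z(H) − z(FA) = 0.1789 − (-0.5158) = 0.6947

d' = 0.69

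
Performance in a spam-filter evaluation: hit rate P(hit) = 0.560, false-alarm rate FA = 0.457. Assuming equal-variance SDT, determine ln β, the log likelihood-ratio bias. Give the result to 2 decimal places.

Φ⁻¹(H) = 0.151
Φ⁻¹(FA) = -0.108
ln β = −½·[z(H)² − z(FA)²] = −0.5 × (0.023 − 0.012) = -0.0055

ln β = -0.01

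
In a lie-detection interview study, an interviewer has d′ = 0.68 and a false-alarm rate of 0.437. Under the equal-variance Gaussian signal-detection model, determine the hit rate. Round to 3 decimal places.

hit rate = 0.699

z(false-alarm rate) = z(0.437) = -0.1586
z(H) = z(FA) + d' = -0.1586 + 0.68 = 0.5214
hit rate = Φ(0.5214) = 0.6990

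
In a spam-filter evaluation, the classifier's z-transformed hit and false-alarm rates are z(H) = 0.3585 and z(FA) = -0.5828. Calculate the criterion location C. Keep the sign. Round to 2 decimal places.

c = −½·[z(H) + z(FA)] = −½·(0.3585 + (-0.5828)) = 0.11215
c > 0: the classifier has a conservative response bias.

C = 0.11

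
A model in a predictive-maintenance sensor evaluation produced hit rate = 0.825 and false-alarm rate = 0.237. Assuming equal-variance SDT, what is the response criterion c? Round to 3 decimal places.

c = -0.109

Φ⁻¹(H) = Φ⁻¹(0.825) = 0.9346
Φ⁻¹(FA) = Φ⁻¹(0.237) = -0.7160
c = −½·[z(H) + z(FA)] = −0.5 × (0.9346 + (-0.7160)) = -0.1093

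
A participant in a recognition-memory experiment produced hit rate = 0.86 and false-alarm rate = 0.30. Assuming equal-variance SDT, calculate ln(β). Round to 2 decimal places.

ln β = -0.45

Φ⁻¹(H) = 1.080
Φ⁻¹(FA) = -0.524
ln β = −½·[z(H)² − z(FA)²] = −0.5 × (1.166 − 0.275) = -0.4455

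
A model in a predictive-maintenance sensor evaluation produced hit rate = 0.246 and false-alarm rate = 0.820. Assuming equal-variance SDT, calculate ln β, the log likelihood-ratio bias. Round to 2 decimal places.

ln β = 0.18

z(H) = -0.687
z(FA) = 0.915
ln β = −½·[z(H)² − z(FA)²] = −0.5 × (0.472 − 0.837) = 0.1825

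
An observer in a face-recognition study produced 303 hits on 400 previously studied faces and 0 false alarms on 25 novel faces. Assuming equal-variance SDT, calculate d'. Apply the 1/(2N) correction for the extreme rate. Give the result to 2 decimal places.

The false-alarm rate is 0/25 = 0, so apply the 1/(2N) correction: FA → 1/(2·25) = 0.02000.
z(H) = z(0.75750) = 0.698
z(FA) = z(0.02000) = -2.054
d' = 0.698 − (-2.054) = 2.752

d' = 2.75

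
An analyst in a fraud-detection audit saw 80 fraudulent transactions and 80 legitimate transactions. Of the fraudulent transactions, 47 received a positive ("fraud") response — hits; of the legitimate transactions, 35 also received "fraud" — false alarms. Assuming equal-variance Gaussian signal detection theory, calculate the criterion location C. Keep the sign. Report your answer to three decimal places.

C = -0.032

H = 47/80 = 0.5875
FA = 35/80 = 0.4375
Φ⁻¹(H) = 0.2211
Φ⁻¹(FA) = -0.1573
c = −½·[z(H) + z(FA)] = −0.5 × (0.2211 + (-0.1573)) = -0.0319
c < 0: the analyst has a liberal response bias.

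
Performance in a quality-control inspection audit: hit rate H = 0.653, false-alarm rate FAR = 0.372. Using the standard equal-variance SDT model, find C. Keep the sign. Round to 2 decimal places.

z(H) = 0.393
z(FA) = -0.327
c = −½·[z(H) + z(FA)] = −0.5 × (0.393 + (-0.327)) = -0.033
c < 0: the inspector has a liberal response bias.

C = -0.03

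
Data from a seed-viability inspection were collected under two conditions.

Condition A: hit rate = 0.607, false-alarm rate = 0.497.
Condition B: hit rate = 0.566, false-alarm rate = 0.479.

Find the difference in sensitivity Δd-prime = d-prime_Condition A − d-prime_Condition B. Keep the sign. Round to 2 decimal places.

Condition A: z(0.607) = 0.272, z(0.497) = -0.008, d' = 0.280
Condition B: z(0.566) = 0.166, z(0.479) = -0.053, d' = 0.219
Δd' = d'_Condition A − d'_Condition B = 0.280 − 0.219 = 0.061
Condition A has the higher sensitivity.

Δd-prime = 0.06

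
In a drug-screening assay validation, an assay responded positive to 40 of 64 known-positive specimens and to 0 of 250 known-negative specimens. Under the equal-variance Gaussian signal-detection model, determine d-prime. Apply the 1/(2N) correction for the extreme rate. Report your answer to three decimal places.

d-prime = 3.197

The false-alarm rate is 0/250 = 0, so apply the 1/(2N) correction: FA → 1/(2·250) = 0.00200.
z(H) = z(0.62500) = 0.3186
z(FA) = z(0.00200) = -2.8782
d' = 0.3186 − (-2.8782) = 3.1968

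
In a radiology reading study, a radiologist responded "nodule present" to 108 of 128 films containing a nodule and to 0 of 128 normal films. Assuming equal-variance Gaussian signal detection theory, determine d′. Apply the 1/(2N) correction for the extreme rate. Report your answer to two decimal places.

d′ = 3.67

The false-alarm rate is 0/128 = 0, so apply the 1/(2N) correction: FA → 1/(2·128) = 0.00391.
z(H) = z(0.84375) = 1.010
z(FA) = z(0.00391) = -2.660
d' = 1.010 − (-2.660) = 3.670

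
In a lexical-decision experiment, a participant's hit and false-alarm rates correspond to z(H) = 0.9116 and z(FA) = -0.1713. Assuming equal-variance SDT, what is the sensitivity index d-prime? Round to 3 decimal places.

d-prime = 1.083

d' = z(H) − z(FA) = 0.9116 − (-0.1713) = 1.0829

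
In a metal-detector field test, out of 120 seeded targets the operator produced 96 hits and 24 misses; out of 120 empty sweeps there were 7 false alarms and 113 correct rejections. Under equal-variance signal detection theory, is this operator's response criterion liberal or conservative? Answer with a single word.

z(H) = 0.842, z(FA) = -1.569
c = −½·(z(H) + z(FA)) = 0.3635
c > 0 → conservative criterion (biased toward responding “no”).

conservative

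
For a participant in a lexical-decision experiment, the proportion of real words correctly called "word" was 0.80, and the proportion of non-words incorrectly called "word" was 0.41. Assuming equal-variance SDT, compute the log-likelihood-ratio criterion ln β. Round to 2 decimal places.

z(H) = z(0.80) = 0.842
z(FA) = z(0.41) = -0.228
ln β = −½·[z(H)² − z(FA)²] = −0.5 × (0.709 − 0.052) = -0.3285

ln β = -0.33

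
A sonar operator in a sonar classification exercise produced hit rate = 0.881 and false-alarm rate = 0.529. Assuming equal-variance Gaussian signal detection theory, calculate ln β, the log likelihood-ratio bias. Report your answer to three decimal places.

ln β = -0.694

Φ⁻¹(H) = 1.1800
Φ⁻¹(FA) = 0.0728
ln β = −½·[z(H)² − z(FA)²] = −0.5 × (1.3924 − 0.0053) = -0.69355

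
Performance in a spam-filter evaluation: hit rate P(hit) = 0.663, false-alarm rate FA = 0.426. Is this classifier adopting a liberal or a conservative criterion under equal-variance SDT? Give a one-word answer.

z(H) = 0.421, z(FA) = -0.187
c = −½·(z(H) + z(FA)) = -0.117
c < 0 → liberal criterion (biased toward responding “yes”).

liberal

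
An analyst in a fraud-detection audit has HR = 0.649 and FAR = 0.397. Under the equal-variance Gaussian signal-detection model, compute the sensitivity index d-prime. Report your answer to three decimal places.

d-prime = 0.644

z(H) = z(0.649) = 0.3826
z(FA) = z(0.397) = -0.2611
d' = z(H) − z(FA) = 0.3826 − (-0.2611) = 0.6437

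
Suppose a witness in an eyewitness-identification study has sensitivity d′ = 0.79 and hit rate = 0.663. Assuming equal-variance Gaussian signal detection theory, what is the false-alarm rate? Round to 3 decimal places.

false-alarm rate = 0.356

z(hit rate) = z(0.663) = 0.4207
z(FA) = z(H) − d' = 0.4207 − 0.79 = -0.3693
false-alarm rate = Φ(-0.3693) = 0.3560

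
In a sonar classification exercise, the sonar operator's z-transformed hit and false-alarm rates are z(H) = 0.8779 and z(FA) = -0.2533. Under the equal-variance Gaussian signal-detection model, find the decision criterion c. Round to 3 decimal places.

c = −½·[z(H) + z(FA)] = −½·(0.8779 + (-0.2533)) = -0.3123

c = -0.312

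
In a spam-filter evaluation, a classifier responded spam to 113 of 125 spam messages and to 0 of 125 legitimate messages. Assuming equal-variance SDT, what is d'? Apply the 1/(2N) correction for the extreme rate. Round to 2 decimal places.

The false-alarm rate is 0/125 = 0, so apply the 1/(2N) correction: FA → 1/(2·125) = 0.00400.
z(H) = z(0.90400) = 1.305
z(FA) = z(0.00400) = -2.652
d' = 1.305 − (-2.652) = 3.957

d' = 3.96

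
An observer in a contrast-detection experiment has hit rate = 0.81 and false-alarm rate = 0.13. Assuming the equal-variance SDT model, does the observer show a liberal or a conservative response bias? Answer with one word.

conservative

z(H) = 0.878, z(FA) = -1.126
c = −½·(z(H) + z(FA)) = 0.124
c > 0 → conservative criterion (biased toward responding “no”).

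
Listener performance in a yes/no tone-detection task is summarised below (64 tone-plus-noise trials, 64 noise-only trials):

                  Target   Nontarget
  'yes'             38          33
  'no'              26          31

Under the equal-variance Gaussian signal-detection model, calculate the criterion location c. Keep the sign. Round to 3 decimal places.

c = -0.138

H = 38/64 = 0.5938
FA = 33/64 = 0.5156
z(H) = 0.2373
z(FA) = 0.0391
c = −½·[z(H) + z(FA)] = −0.5 × (0.2373 + 0.0391) = -0.1382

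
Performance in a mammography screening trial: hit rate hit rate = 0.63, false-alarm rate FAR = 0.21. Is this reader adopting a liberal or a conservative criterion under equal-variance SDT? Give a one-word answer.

z(H) = 0.332, z(FA) = -0.806
c = −½·(z(H) + z(FA)) = 0.237
c > 0 → conservative criterion (biased toward responding “no”).

conservative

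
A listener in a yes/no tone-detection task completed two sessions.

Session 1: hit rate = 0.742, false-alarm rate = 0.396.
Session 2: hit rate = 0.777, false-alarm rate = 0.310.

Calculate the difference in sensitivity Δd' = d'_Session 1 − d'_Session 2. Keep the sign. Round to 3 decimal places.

Session 1: z(0.742) = 0.6495, z(0.396) = -0.2637, d' = 0.9132
Session 2: z(0.777) = 0.7621, z(0.310) = -0.4959, d' = 1.2580
Δd' = d'_Session 1 − d'_Session 2 = 0.9132 − 1.2580 = -0.3448
Session 2 has the higher sensitivity.

Δd' = -0.345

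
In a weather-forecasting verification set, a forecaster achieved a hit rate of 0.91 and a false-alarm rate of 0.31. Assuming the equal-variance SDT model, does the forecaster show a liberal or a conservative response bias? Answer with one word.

z(H) = 1.341, z(FA) = -0.496
c = −½·(z(H) + z(FA)) = -0.4225
c < 0 → liberal criterion (biased toward responding “yes”).

liberal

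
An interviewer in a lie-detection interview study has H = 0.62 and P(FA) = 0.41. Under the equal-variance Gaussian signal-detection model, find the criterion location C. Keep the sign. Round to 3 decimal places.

C = -0.039

Φ⁻¹(H) = Φ⁻¹(0.62) = 0.3055
Φ⁻¹(FA) = Φ⁻¹(0.41) = -0.2275
c = −½·[z(H) + z(FA)] = −0.5 × (0.3055 + (-0.2275)) = -0.0390
c < 0: the interviewer has a liberal response bias.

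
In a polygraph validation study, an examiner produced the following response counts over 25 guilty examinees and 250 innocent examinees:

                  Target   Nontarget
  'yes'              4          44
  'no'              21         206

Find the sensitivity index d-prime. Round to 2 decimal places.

H = 4/25 = 0.1600
FA = 44/250 = 0.1760
z(H) = z(0.1600) = -0.9945
z(FA) = z(0.1760) = -0.9307
d' = z(H) − z(FA) = -0.9945 − (-0.9307) = -0.0638

d-prime = -0.06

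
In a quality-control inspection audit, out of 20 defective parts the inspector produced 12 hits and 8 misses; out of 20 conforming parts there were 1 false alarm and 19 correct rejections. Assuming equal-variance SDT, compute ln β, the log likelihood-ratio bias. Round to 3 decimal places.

ln β = 1.321

H = 12/20 = 0.6000
FA = 1/20 = 0.0500
z(H) = z(0.6000) = 0.2533
z(FA) = z(0.0500) = -1.6449
ln β = −½·[z(H)² − z(FA)²] = −0.5 × (0.0642 − 2.7057) = 1.32075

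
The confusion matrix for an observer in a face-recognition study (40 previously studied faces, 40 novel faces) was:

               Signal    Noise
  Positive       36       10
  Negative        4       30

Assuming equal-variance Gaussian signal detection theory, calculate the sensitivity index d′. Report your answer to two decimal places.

d′ = 1.96

H = 36/40 = 0.9000
FA = 10/40 = 0.2500
z(H) = z(0.9000) = 1.2816
z(FA) = z(0.2500) = -0.6745
d' = z(H) − z(FA) = 1.2816 − (-0.6745) = 1.9561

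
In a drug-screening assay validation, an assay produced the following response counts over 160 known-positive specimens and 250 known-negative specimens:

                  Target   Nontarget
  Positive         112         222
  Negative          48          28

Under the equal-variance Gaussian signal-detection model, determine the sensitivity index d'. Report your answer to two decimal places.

H = 112/160 = 0.7000
FA = 222/250 = 0.8880
z(0.7000) = 0.524, z(0.8880) = 1.216
d' = z(H) − z(FA) = 0.524 − 1.216 = -0.692

d' = -0.69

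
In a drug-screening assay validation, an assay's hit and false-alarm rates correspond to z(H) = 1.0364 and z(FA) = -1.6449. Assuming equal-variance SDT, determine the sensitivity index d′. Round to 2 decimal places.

d' = z(H) − z(FA) = 1.0364 − (-1.6449) = 2.6813

d′ = 2.68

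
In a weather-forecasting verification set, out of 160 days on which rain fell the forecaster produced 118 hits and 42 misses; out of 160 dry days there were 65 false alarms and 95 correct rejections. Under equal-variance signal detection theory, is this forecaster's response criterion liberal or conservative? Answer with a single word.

z(H) = 0.636, z(FA) = -0.237
c = −½·(z(H) + z(FA)) = -0.1995
c < 0 → liberal criterion (biased toward responding “yes”).

liberal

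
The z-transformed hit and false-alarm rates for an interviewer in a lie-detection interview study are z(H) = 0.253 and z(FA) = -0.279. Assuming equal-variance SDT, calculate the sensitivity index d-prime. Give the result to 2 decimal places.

d-prime = 0.53

d' = z(H) − z(FA) = 0.253 − (-0.279) = 0.532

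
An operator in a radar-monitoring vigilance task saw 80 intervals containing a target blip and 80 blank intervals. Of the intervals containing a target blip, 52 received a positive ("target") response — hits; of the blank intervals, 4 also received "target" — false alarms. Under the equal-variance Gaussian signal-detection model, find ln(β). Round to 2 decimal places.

ln β = 1.28

H = 52/80 = 0.6500
FA = 4/80 = 0.0500
z(H) = z(0.6500) = 0.385
z(FA) = z(0.0500) = -1.645
ln β = −½·[z(H)² − z(FA)²] = −0.5 × (0.148 − 2.706) = 1.279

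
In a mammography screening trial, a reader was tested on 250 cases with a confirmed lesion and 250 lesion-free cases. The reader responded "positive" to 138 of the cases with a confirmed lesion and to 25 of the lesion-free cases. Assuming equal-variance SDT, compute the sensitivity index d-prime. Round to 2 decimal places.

d-prime = 1.41

H = 138/250 = 0.5520
FA = 25/250 = 0.1000
z(H) = 0.131
z(FA) = -1.282
d' = z(H) − z(FA) = 0.131 − (-1.282) = 1.413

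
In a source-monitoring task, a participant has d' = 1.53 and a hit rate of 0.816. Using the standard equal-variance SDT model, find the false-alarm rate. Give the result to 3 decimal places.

false-alarm rate = 0.264

z(hit rate) = z(0.816) = 0.9002
z(FA) = z(H) − d' = 0.9002 − 1.53 = -0.6298
false-alarm rate = Φ(-0.6298) = 0.2644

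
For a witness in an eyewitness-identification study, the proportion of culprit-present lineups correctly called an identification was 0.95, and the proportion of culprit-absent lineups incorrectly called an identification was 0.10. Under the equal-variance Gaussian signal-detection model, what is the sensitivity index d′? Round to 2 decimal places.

d′ = 2.93

z(H) = z(0.95) = 1.6449
z(FA) = z(0.10) = -1.2816
d' = z(H) − z(FA) = 1.6449 − (-1.2816) = 2.9265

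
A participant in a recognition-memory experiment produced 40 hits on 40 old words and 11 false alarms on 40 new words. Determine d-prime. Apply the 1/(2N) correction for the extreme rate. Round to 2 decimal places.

d-prime = 2.84

The hit rate is 40/40 = 1, so apply the 1/(2N) correction: H → 1 − 1/(2·40) = 0.98750.
z(H) = z(0.98750) = 2.241
z(FA) = z(0.27500) = -0.598
d' = 2.241 − (-0.598) = 2.839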